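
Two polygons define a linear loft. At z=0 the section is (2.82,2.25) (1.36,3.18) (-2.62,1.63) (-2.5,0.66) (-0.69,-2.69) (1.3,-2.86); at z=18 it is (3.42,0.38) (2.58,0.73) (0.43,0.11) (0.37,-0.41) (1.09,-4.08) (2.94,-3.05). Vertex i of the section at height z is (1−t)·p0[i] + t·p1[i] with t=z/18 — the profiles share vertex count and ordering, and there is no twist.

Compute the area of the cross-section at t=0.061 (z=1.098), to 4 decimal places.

Cross-section at t=0.061: each vertex is (1-t)·p0[i] + t·p1[i].
  v1: (1-0.061)·(2.82,2.25) + 0.061·(3.42,0.38) = (2.8566,2.1359)
  v2: (1-0.061)·(1.36,3.18) + 0.061·(2.58,0.73) = (1.4344,3.0306)
  v3: (1-0.061)·(-2.62,1.63) + 0.061·(0.43,0.11) = (-2.4340,1.5373)
  v4: (1-0.061)·(-2.5,0.66) + 0.061·(0.37,-0.41) = (-2.3249,0.5947)
  v5: (1-0.061)·(-0.69,-2.69) + 0.061·(1.09,-4.08) = (-0.5814,-2.7748)
  v6: (1-0.061)·(1.3,-2.86) + 0.061·(2.94,-3.05) = (1.4000,-2.8716)
Shoelace sum Σ(x_i·y_{i+1} − x_{i+1}·y_i):
  i=1: 2.8566·3.0306 − 1.4344·2.1359 = +5.5932 (running +5.5932)
  i=2: 1.4344·1.5373 − -2.4340·3.0306 = +9.5813 (running +15.1746)
  i=3: -2.4340·0.5947 − -2.3249·1.5373 = +2.1265 (running +17.3011)
  i=4: -2.3249·-2.7748 − -0.5814·0.5947 = +6.7970 (running +24.0981)
  i=5: -0.5814·-2.8716 − 1.4000·-2.7748 = +5.5544 (running +29.6525)
  i=6: 1.4000·2.1359 − 2.8566·-2.8716 = +11.1934 (running +40.8459)
Area = |Σ|/2 = |40.8459|/2 = 20.4229

Area at t=0.061: 20.4229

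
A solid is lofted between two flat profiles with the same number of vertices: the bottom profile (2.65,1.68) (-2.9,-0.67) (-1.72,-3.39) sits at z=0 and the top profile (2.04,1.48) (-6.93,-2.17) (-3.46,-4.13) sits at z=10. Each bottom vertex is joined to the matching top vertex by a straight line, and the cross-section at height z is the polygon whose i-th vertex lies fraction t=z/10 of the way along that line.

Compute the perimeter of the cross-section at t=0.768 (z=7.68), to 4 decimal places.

Perimeter at t=0.768: 20.0528

Cross-section at t=0.768: each vertex is (1-t)·p0[i] + t·p1[i].
  v1: (1-0.768)·(2.65,1.68) + 0.768·(2.04,1.48) = (2.1815,1.5264)
  v2: (1-0.768)·(-2.9,-0.67) + 0.768·(-6.93,-2.17) = (-5.9950,-1.8220)
  v3: (1-0.768)·(-1.72,-3.39) + 0.768·(-3.46,-4.13) = (-3.0563,-3.9583)
Perimeter = Σ |v_{i+1} − v_i|:
  edge 1→2: √(-8.1766² + -3.3484²) = 8.8356 (running 8.8356)
  edge 2→3: √(2.9387² + -2.1363²) = 3.6332 (running 12.4688)
  edge 3→1: √(5.2378² + 5.4847²) = 7.5840 (running 20.0528)
Perimeter = 20.0528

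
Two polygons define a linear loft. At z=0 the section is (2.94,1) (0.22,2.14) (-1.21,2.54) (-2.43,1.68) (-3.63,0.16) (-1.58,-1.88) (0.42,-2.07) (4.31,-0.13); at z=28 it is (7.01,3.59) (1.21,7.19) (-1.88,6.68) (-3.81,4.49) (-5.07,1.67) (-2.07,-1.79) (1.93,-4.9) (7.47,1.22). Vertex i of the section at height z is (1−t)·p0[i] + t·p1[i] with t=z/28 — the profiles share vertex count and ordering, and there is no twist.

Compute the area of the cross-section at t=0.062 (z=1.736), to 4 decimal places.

Cross-section at t=0.062: each vertex is (1-t)·p0[i] + t·p1[i].
  v1: (1-0.062)·(2.94,1) + 0.062·(7.01,3.59) = (3.1923,1.1606)
  v2: (1-0.062)·(0.22,2.14) + 0.062·(1.21,7.19) = (0.2814,2.4531)
  v3: (1-0.062)·(-1.21,2.54) + 0.062·(-1.88,6.68) = (-1.2515,2.7967)
  v4: (1-0.062)·(-2.43,1.68) + 0.062·(-3.81,4.49) = (-2.5156,1.8542)
  v5: (1-0.062)·(-3.63,0.16) + 0.062·(-5.07,1.67) = (-3.7193,0.2536)
  v6: (1-0.062)·(-1.58,-1.88) + 0.062·(-2.07,-1.79) = (-1.6104,-1.8744)
  v7: (1-0.062)·(0.42,-2.07) + 0.062·(1.93,-4.9) = (0.5136,-2.2455)
  v8: (1-0.062)·(4.31,-0.13) + 0.062·(7.47,1.22) = (4.5059,-0.0463)
Shoelace sum Σ(x_i·y_{i+1} − x_{i+1}·y_i):
  i=1: 3.1923·2.4531 − 0.2814·1.1606 = +7.5046 (running +7.5046)
  i=2: 0.2814·2.7967 − -1.2515·2.4531 = +3.8571 (running +11.3616)
  i=3: -1.2515·1.8542 − -2.5156·2.7967 = +4.7146 (running +16.0762)
  i=4: -2.5156·0.2536 − -3.7193·1.8542 = +6.2584 (running +22.3346)
  i=5: -3.7193·-1.8744 − -1.6104·0.2536 = +7.3799 (running +29.7145)
  i=6: -1.6104·-2.2455 − 0.5136·-1.8744 = +4.5788 (running +34.2933)
  i=7: 0.5136·-0.0463 − 4.5059·-2.2455 = +10.0941 (running +44.3874)
  i=8: 4.5059·1.1606 − 3.1923·-0.0463 = +5.3773 (running +49.7647)
Area = |Σ|/2 = |49.7647|/2 = 24.8823

Area at t=0.062: 24.8823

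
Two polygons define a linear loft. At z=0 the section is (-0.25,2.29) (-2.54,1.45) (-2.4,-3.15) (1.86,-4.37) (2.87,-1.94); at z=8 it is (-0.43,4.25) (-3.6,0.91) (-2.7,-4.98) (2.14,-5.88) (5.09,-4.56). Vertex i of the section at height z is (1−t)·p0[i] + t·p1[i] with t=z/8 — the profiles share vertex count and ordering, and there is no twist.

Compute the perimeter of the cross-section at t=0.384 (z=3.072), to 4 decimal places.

Cross-section at t=0.384: each vertex is (1-t)·p0[i] + t·p1[i].
  v1: (1-0.384)·(-0.25,2.29) + 0.384·(-0.43,4.25) = (-0.3191,3.0426)
  v2: (1-0.384)·(-2.54,1.45) + 0.384·(-3.6,0.91) = (-2.9470,1.2426)
  v3: (1-0.384)·(-2.4,-3.15) + 0.384·(-2.7,-4.98) = (-2.5152,-3.8527)
  v4: (1-0.384)·(1.86,-4.37) + 0.384·(2.14,-5.88) = (1.9675,-4.9498)
  v5: (1-0.384)·(2.87,-1.94) + 0.384·(5.09,-4.56) = (3.7225,-2.9461)
Perimeter = Σ |v_{i+1} − v_i|:
  edge 1→2: √(-2.6279² + -1.8000²) = 3.1853 (running 3.1853)
  edge 2→3: √(0.4318² + -5.0954²) = 5.1136 (running 8.2989)
  edge 3→4: √(4.4827² + -1.0971²) = 4.6150 (running 12.9139)
  edge 4→5: √(1.7550² + 2.0038²) = 2.6636 (running 15.5776)
  edge 5→1: √(-4.0416² + 5.9887²) = 7.2249 (running 22.8025)
Perimeter = 22.8025

Perimeter at t=0.384: 22.8025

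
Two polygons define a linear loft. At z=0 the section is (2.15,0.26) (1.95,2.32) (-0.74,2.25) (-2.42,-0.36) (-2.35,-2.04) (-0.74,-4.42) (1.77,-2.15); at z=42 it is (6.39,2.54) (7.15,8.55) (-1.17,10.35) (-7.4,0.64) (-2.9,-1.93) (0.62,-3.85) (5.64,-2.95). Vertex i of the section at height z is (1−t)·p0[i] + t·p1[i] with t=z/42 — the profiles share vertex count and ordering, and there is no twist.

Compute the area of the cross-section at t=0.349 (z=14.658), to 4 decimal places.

Cross-section at t=0.349: each vertex is (1-t)·p0[i] + t·p1[i].
  v1: (1-0.349)·(2.15,0.26) + 0.349·(6.39,2.54) = (3.6298,1.0557)
  v2: (1-0.349)·(1.95,2.32) + 0.349·(7.15,8.55) = (3.7648,4.4943)
  v3: (1-0.349)·(-0.74,2.25) + 0.349·(-1.17,10.35) = (-0.8901,5.0769)
  v4: (1-0.349)·(-2.42,-0.36) + 0.349·(-7.4,0.64) = (-4.1580,-0.0110)
  v5: (1-0.349)·(-2.35,-2.04) + 0.349·(-2.9,-1.93) = (-2.5419,-2.0016)
  v6: (1-0.349)·(-0.74,-4.42) + 0.349·(0.62,-3.85) = (-0.2654,-4.2211)
  v7: (1-0.349)·(1.77,-2.15) + 0.349·(5.64,-2.95) = (3.1206,-2.4292)
Shoelace sum Σ(x_i·y_{i+1} − x_{i+1}·y_i):
  i=1: 3.6298·4.4943 − 3.7648·1.0557 = +12.3385 (running +12.3385)
  i=2: 3.7648·5.0769 − -0.8901·4.4943 = +23.1137 (running +35.4523)
  i=3: -0.8901·-0.0110 − -4.1580·5.0769 = +21.1196 (running +56.5719)
  i=4: -4.1580·-2.0016 − -2.5419·-0.0110 = +8.2948 (running +64.8667)
  i=5: -2.5419·-4.2211 − -0.2654·-2.0016 = +10.1986 (running +75.0653)
  i=6: -0.2654·-2.4292 − 3.1206·-4.2211 = +13.8170 (running +88.8823)
  i=7: 3.1206·1.0557 − 3.6298·-2.4292 = +12.1119 (running +100.9942)
Area = |Σ|/2 = |100.9942|/2 = 50.4971

Area at t=0.349: 50.4971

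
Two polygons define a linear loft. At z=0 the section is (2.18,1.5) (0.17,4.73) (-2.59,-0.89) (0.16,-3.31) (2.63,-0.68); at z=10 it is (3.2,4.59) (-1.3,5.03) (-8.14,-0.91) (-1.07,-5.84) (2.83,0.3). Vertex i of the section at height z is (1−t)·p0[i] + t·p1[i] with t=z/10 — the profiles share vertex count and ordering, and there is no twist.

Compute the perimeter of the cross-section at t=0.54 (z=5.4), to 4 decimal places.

Cross-section at t=0.54: each vertex is (1-t)·p0[i] + t·p1[i].
  v1: (1-0.54)·(2.18,1.5) + 0.54·(3.2,4.59) = (2.7308,3.1686)
  v2: (1-0.54)·(0.17,4.73) + 0.54·(-1.3,5.03) = (-0.6238,4.8920)
  v3: (1-0.54)·(-2.59,-0.89) + 0.54·(-8.14,-0.91) = (-5.5870,-0.9008)
  v4: (1-0.54)·(0.16,-3.31) + 0.54·(-1.07,-5.84) = (-0.5042,-4.6762)
  v5: (1-0.54)·(2.63,-0.68) + 0.54·(2.83,0.3) = (2.7380,-0.1508)
Perimeter = Σ |v_{i+1} − v_i|:
  edge 1→2: √(-3.3546² + 1.7234²) = 3.7714 (running 3.7714)
  edge 2→3: √(-4.9632² + -5.7928²) = 7.6282 (running 11.3996)
  edge 3→4: √(5.0828² + -3.7754²) = 6.3315 (running 17.7312)
  edge 4→5: √(3.2422² + 4.5254²) = 5.5670 (running 23.2981)
  edge 5→1: √(-0.0072² + 3.3194²) = 3.3194 (running 26.6175)
Perimeter = 26.6175

Perimeter at t=0.54: 26.6175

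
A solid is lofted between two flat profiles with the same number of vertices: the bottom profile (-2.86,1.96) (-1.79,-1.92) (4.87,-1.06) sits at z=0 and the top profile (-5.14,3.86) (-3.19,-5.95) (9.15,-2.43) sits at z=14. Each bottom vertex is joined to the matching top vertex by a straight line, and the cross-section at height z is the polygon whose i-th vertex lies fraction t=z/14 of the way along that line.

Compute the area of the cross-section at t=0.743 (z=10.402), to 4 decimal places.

Area at t=0.743: 47.5215

Cross-section at t=0.743: each vertex is (1-t)·p0[i] + t·p1[i].
  v1: (1-0.743)·(-2.86,1.96) + 0.743·(-5.14,3.86) = (-4.5540,3.3717)
  v2: (1-0.743)·(-1.79,-1.92) + 0.743·(-3.19,-5.95) = (-2.8302,-4.9143)
  v3: (1-0.743)·(4.87,-1.06) + 0.743·(9.15,-2.43) = (8.0500,-2.0779)
Shoelace sum Σ(x_i·y_{i+1} − x_{i+1}·y_i):
  i=1: -4.5540·-4.9143 − -2.8302·3.3717 = +31.9225 (running +31.9225)
  i=2: -2.8302·-2.0779 − 8.0500·-4.9143 = +45.4411 (running +77.3636)
  i=3: 8.0500·3.3717 − -4.5540·-2.0779 = +17.6794 (running +95.0430)
Area = |Σ|/2 = |95.0430|/2 = 47.5215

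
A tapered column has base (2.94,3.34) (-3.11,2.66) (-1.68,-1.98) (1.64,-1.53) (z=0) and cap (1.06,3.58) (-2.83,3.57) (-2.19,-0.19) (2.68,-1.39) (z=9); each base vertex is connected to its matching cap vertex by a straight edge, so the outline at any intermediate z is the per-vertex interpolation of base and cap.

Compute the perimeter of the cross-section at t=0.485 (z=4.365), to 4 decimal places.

Cross-section at t=0.485: each vertex is (1-t)·p0[i] + t·p1[i].
  v1: (1-0.485)·(2.94,3.34) + 0.485·(1.06,3.58) = (2.0282,3.4564)
  v2: (1-0.485)·(-3.11,2.66) + 0.485·(-2.83,3.57) = (-2.9742,3.1014)
  v3: (1-0.485)·(-1.68,-1.98) + 0.485·(-2.19,-0.19) = (-1.9273,-1.1119)
  v4: (1-0.485)·(1.64,-1.53) + 0.485·(2.68,-1.39) = (2.1444,-1.4621)
Perimeter = Σ |v_{i+1} − v_i|:
  edge 1→2: √(-5.0024² + -0.3550²) = 5.0150 (running 5.0150)
  edge 2→3: √(1.0468² + -4.2132²) = 4.3413 (running 9.3563)
  edge 3→4: √(4.0717² + -0.3502²) = 4.0868 (running 13.4431)
  edge 4→1: √(-0.1162² + 4.9185²) = 4.9199 (running 18.3630)
Perimeter = 18.3630

Perimeter at t=0.485: 18.3630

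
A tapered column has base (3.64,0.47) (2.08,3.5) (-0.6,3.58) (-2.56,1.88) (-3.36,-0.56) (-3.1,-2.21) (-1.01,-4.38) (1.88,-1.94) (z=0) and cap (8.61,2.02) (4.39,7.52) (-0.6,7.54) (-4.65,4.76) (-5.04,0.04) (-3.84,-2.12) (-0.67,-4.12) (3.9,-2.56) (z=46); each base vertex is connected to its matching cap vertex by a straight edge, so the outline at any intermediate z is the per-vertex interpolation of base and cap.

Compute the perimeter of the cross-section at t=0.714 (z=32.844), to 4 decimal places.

Cross-section at t=0.714: each vertex is (1-t)·p0[i] + t·p1[i].
  v1: (1-0.714)·(3.64,0.47) + 0.714·(8.61,2.02) = (7.1886,1.5767)
  v2: (1-0.714)·(2.08,3.5) + 0.714·(4.39,7.52) = (3.7293,6.3703)
  v3: (1-0.714)·(-0.6,3.58) + 0.714·(-0.6,7.54) = (-0.6000,6.4074)
  v4: (1-0.714)·(-2.56,1.88) + 0.714·(-4.65,4.76) = (-4.0523,3.9363)
  v5: (1-0.714)·(-3.36,-0.56) + 0.714·(-5.04,0.04) = (-4.5595,-0.1316)
  v6: (1-0.714)·(-3.1,-2.21) + 0.714·(-3.84,-2.12) = (-3.6284,-2.1457)
  v7: (1-0.714)·(-1.01,-4.38) + 0.714·(-0.67,-4.12) = (-0.7672,-4.1944)
  v8: (1-0.714)·(1.88,-1.94) + 0.714·(3.9,-2.56) = (3.3223,-2.3827)
Perimeter = Σ |v_{i+1} − v_i|:
  edge 1→2: √(-3.4592² + 4.7936²) = 5.9114 (running 5.9114)
  edge 2→3: √(-4.3293² + 0.0372²) = 4.3295 (running 10.2409)
  edge 3→4: √(-3.4523² + -2.4711²) = 4.2455 (running 14.4864)
  edge 4→5: √(-0.5073² + -4.0679²) = 4.0994 (running 18.5859)
  edge 5→6: √(0.9312² + -2.0141²) = 2.2190 (running 20.8048)
  edge 6→7: √(2.8611² + -2.0486²) = 3.5189 (running 24.3238)
  edge 7→8: √(4.0895² + 1.8117²) = 4.4728 (running 28.7966)
  edge 8→1: √(3.8663² + 3.9594²) = 5.5340 (running 34.3306)
Perimeter = 34.3306

Perimeter at t=0.714: 34.3306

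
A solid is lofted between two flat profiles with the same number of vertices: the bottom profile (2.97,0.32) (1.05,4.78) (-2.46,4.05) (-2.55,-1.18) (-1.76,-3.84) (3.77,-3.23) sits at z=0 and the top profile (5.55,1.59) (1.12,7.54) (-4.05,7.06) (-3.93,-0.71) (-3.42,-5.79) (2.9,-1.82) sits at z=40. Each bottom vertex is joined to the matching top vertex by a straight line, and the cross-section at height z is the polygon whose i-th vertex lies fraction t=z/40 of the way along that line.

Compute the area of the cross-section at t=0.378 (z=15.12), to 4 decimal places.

Area at t=0.378: 55.8875

Cross-section at t=0.378: each vertex is (1-t)·p0[i] + t·p1[i].
  v1: (1-0.378)·(2.97,0.32) + 0.378·(5.55,1.59) = (3.9452,0.8001)
  v2: (1-0.378)·(1.05,4.78) + 0.378·(1.12,7.54) = (1.0765,5.8233)
  v3: (1-0.378)·(-2.46,4.05) + 0.378·(-4.05,7.06) = (-3.0610,5.1878)
  v4: (1-0.378)·(-2.55,-1.18) + 0.378·(-3.93,-0.71) = (-3.0716,-1.0023)
  v5: (1-0.378)·(-1.76,-3.84) + 0.378·(-3.42,-5.79) = (-2.3875,-4.5771)
  v6: (1-0.378)·(3.77,-3.23) + 0.378·(2.9,-1.82) = (3.4411,-2.6970)
Shoelace sum Σ(x_i·y_{i+1} − x_{i+1}·y_i):
  i=1: 3.9452·5.8233 − 1.0765·0.8001 = +22.1130 (running +22.1130)
  i=2: 1.0765·5.1878 − -3.0610·5.8233 = +23.4096 (running +45.5226)
  i=3: -3.0610·-1.0023 − -3.0716·5.1878 = +19.0032 (running +64.5258)
  i=4: -3.0716·-4.5771 − -2.3875·-1.0023 = +11.6661 (running +76.1919)
  i=5: -2.3875·-2.6970 − 3.4411·-4.5771 = +22.1895 (running +98.3815)
  i=6: 3.4411·0.8001 − 3.9452·-2.6970 = +13.3935 (running +111.7750)
Area = |Σ|/2 = |111.7750|/2 = 55.8875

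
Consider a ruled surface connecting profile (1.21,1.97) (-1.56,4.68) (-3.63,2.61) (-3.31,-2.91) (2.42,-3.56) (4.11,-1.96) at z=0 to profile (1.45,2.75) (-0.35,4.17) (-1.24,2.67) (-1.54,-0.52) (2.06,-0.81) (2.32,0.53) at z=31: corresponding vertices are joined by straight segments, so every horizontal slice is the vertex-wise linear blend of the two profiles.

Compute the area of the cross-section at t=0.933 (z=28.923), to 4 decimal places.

Cross-section at t=0.933: each vertex is (1-t)·p0[i] + t·p1[i].
  v1: (1-0.933)·(1.21,1.97) + 0.933·(1.45,2.75) = (1.4339,2.6977)
  v2: (1-0.933)·(-1.56,4.68) + 0.933·(-0.35,4.17) = (-0.4311,4.2042)
  v3: (1-0.933)·(-3.63,2.61) + 0.933·(-1.24,2.67) = (-1.4001,2.6660)
  v4: (1-0.933)·(-3.31,-2.91) + 0.933·(-1.54,-0.52) = (-1.6586,-0.6801)
  v5: (1-0.933)·(2.42,-3.56) + 0.933·(2.06,-0.81) = (2.0841,-0.9942)
  v6: (1-0.933)·(4.11,-1.96) + 0.933·(2.32,0.53) = (2.4399,0.3632)
Shoelace sum Σ(x_i·y_{i+1} − x_{i+1}·y_i):
  i=1: 1.4339·4.2042 − -0.4311·2.6977 = +7.1914 (running +7.1914)
  i=2: -0.4311·2.6660 − -1.4001·4.2042 = +4.7372 (running +11.9285)
  i=3: -1.4001·-0.6801 − -1.6586·2.6660 = +5.3740 (running +17.3026)
  i=4: -1.6586·-0.9942 − 2.0841·-0.6801 = +3.0665 (running +20.3691)
  i=5: 2.0841·0.3632 − 2.4399·-0.9942 = +3.1828 (running +23.5519)
  i=6: 2.4399·2.6977 − 1.4339·0.3632 = +6.0615 (running +29.6134)
Area = |Σ|/2 = |29.6134|/2 = 14.8067

Area at t=0.933: 14.8067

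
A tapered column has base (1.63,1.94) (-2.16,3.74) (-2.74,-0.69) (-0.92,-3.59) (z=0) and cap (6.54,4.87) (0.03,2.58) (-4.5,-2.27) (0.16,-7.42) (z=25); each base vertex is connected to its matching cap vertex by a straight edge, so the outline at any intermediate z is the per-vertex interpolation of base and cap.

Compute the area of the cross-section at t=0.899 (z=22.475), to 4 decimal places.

Area at t=0.899: 51.2431

Cross-section at t=0.899: each vertex is (1-t)·p0[i] + t·p1[i].
  v1: (1-0.899)·(1.63,1.94) + 0.899·(6.54,4.87) = (6.0441,4.5741)
  v2: (1-0.899)·(-2.16,3.74) + 0.899·(0.03,2.58) = (-0.1912,2.6972)
  v3: (1-0.899)·(-2.74,-0.69) + 0.899·(-4.5,-2.27) = (-4.3222,-2.1104)
  v4: (1-0.899)·(-0.92,-3.59) + 0.899·(0.16,-7.42) = (0.0509,-7.0332)
Shoelace sum Σ(x_i·y_{i+1} − x_{i+1}·y_i):
  i=1: 6.0441·2.6972 − -0.1912·4.5741 = +17.1764 (running +17.1764)
  i=2: -0.1912·-2.1104 − -4.3222·2.6972 = +12.0613 (running +29.2377)
  i=3: -4.3222·-7.0332 − 0.0509·-2.1104 = +30.5065 (running +59.7442)
  i=4: 0.0509·4.5741 − 6.0441·-7.0332 = +42.7420 (running +102.4862)
Area = |Σ|/2 = |102.4862|/2 = 51.2431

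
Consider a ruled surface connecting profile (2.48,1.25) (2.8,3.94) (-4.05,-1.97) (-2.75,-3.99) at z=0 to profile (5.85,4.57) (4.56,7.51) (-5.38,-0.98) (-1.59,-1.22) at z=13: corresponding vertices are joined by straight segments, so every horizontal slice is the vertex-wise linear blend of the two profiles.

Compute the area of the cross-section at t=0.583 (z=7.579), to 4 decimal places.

Cross-section at t=0.583: each vertex is (1-t)·p0[i] + t·p1[i].
  v1: (1-0.583)·(2.48,1.25) + 0.583·(5.85,4.57) = (4.4447,3.1856)
  v2: (1-0.583)·(2.8,3.94) + 0.583·(4.56,7.51) = (3.8261,6.0213)
  v3: (1-0.583)·(-4.05,-1.97) + 0.583·(-5.38,-0.98) = (-4.8254,-1.3928)
  v4: (1-0.583)·(-2.75,-3.99) + 0.583·(-1.59,-1.22) = (-2.0737,-2.3751)
Shoelace sum Σ(x_i·y_{i+1} − x_{i+1}·y_i):
  i=1: 4.4447·6.0213 − 3.8261·3.1856 = +14.5748 (running +14.5748)
  i=2: 3.8261·-1.3928 − -4.8254·6.0213 = +23.7261 (running +38.3009)
  i=3: -4.8254·-2.3751 − -2.0737·-1.3928 = +8.5724 (running +46.8733)
  i=4: -2.0737·3.1856 − 4.4447·-2.3751 = +3.9506 (running +50.8239)
Area = |Σ|/2 = |50.8239|/2 = 25.4119

Area at t=0.583: 25.4119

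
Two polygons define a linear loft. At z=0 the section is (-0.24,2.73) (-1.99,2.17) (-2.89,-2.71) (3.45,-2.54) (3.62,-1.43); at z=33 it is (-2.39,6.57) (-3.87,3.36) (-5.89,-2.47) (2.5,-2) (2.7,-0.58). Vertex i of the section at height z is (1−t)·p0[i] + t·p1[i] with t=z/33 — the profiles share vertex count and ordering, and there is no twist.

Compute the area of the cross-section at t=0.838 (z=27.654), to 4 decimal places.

Area at t=0.838: 39.1318

Cross-section at t=0.838: each vertex is (1-t)·p0[i] + t·p1[i].
  v1: (1-0.838)·(-0.24,2.73) + 0.838·(-2.39,6.57) = (-2.0417,5.9479)
  v2: (1-0.838)·(-1.99,2.17) + 0.838·(-3.87,3.36) = (-3.5654,3.1672)
  v3: (1-0.838)·(-2.89,-2.71) + 0.838·(-5.89,-2.47) = (-5.4040,-2.5089)
  v4: (1-0.838)·(3.45,-2.54) + 0.838·(2.5,-2) = (2.6539,-2.0875)
  v5: (1-0.838)·(3.62,-1.43) + 0.838·(2.7,-0.58) = (2.8490,-0.7177)
Shoelace sum Σ(x_i·y_{i+1} − x_{i+1}·y_i):
  i=1: -2.0417·3.1672 − -3.5654·5.9479 = +14.7404 (running +14.7404)
  i=2: -3.5654·-2.5089 − -5.4040·3.1672 = +26.0609 (running +40.8014)
  i=3: -5.4040·-2.0875 − 2.6539·-2.5089 = +17.9391 (running +58.7404)
  i=4: 2.6539·-0.7177 − 2.8490·-2.0875 = +4.0426 (running +62.7830)
  i=5: 2.8490·5.9479 − -2.0417·-0.7177 = +15.4805 (running +78.2636)
Area = |Σ|/2 = |78.2636|/2 = 39.1318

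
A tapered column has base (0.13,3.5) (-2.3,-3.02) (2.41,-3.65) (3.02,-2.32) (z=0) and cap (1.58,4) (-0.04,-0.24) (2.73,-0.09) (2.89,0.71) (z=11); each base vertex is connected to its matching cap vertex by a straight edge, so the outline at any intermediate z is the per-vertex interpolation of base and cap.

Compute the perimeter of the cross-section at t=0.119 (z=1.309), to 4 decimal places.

Perimeter at t=0.119: 18.7101

Cross-section at t=0.119: each vertex is (1-t)·p0[i] + t·p1[i].
  v1: (1-0.119)·(0.13,3.5) + 0.119·(1.58,4) = (0.3025,3.5595)
  v2: (1-0.119)·(-2.3,-3.02) + 0.119·(-0.04,-0.24) = (-2.0311,-2.6892)
  v3: (1-0.119)·(2.41,-3.65) + 0.119·(2.73,-0.09) = (2.4481,-3.2264)
  v4: (1-0.119)·(3.02,-2.32) + 0.119·(2.89,0.71) = (3.0045,-1.9594)
Perimeter = Σ |v_{i+1} − v_i|:
  edge 1→2: √(-2.3336² + -6.2487²) = 6.6702 (running 6.6702)
  edge 2→3: √(4.4791² + -0.5372²) = 4.5112 (running 11.1814)
  edge 3→4: √(0.5565² + 1.2669²) = 1.3837 (running 12.5652)
  edge 4→1: √(-2.7020² + 5.5189²) = 6.1449 (running 18.7101)
Perimeter = 18.7101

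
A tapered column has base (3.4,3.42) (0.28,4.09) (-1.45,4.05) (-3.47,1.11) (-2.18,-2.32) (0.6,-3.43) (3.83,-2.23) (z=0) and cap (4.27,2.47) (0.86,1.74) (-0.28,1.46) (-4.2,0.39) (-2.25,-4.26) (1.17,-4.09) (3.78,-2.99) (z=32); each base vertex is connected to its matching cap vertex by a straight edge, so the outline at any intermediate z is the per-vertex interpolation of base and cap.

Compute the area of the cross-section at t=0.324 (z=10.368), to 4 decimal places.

Area at t=0.324: 41.4844

Cross-section at t=0.324: each vertex is (1-t)·p0[i] + t·p1[i].
  v1: (1-0.324)·(3.4,3.42) + 0.324·(4.27,2.47) = (3.6819,3.1122)
  v2: (1-0.324)·(0.28,4.09) + 0.324·(0.86,1.74) = (0.4679,3.3286)
  v3: (1-0.324)·(-1.45,4.05) + 0.324·(-0.28,1.46) = (-1.0709,3.2108)
  v4: (1-0.324)·(-3.47,1.11) + 0.324·(-4.2,0.39) = (-3.7065,0.8767)
  v5: (1-0.324)·(-2.18,-2.32) + 0.324·(-2.25,-4.26) = (-2.2027,-2.9486)
  v6: (1-0.324)·(0.6,-3.43) + 0.324·(1.17,-4.09) = (0.7847,-3.6438)
  v7: (1-0.324)·(3.83,-2.23) + 0.324·(3.78,-2.99) = (3.8138,-2.4762)
Shoelace sum Σ(x_i·y_{i+1} − x_{i+1}·y_i):
  i=1: 3.6819·3.3286 − 0.4679·3.1122 = +10.7992 (running +10.7992)
  i=2: 0.4679·3.2108 − -1.0709·3.3286 = +5.0671 (running +15.8663)
  i=3: -1.0709·0.8767 − -3.7065·3.2108 = +10.9621 (running +26.8285)
  i=4: -3.7065·-2.9486 − -2.2027·0.8767 = +12.8600 (running +39.6885)
  i=5: -2.2027·-3.6438 − 0.7847·-2.9486 = +10.3399 (running +50.0284)
  i=6: 0.7847·-2.4762 − 3.8138·-3.6438 = +11.9538 (running +61.9822)
  i=7: 3.8138·3.1122 − 3.6819·-2.4762 = +20.9865 (running +82.9687)
Area = |Σ|/2 = |82.9687|/2 = 41.4844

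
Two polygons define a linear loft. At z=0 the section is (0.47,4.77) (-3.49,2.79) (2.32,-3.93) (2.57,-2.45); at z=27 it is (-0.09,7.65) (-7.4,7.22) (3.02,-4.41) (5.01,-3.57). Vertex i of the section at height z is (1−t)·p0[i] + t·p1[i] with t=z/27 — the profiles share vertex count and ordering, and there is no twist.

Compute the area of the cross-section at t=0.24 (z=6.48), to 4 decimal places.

Cross-section at t=0.24: each vertex is (1-t)·p0[i] + t·p1[i].
  v1: (1-0.24)·(0.47,4.77) + 0.24·(-0.09,7.65) = (0.3356,5.4612)
  v2: (1-0.24)·(-3.49,2.79) + 0.24·(-7.4,7.22) = (-4.4284,3.8532)
  v3: (1-0.24)·(2.32,-3.93) + 0.24·(3.02,-4.41) = (2.4880,-4.0452)
  v4: (1-0.24)·(2.57,-2.45) + 0.24·(5.01,-3.57) = (3.1556,-2.7188)
Shoelace sum Σ(x_i·y_{i+1} − x_{i+1}·y_i):
  i=1: 0.3356·3.8532 − -4.4284·5.4612 = +25.4775 (running +25.4775)
  i=2: -4.4284·-4.0452 − 2.4880·3.8532 = +8.3270 (running +33.8045)
  i=3: 2.4880·-2.7188 − 3.1556·-4.0452 = +6.0007 (running +39.8052)
  i=4: 3.1556·5.4612 − 0.3356·-2.7188 = +18.1458 (running +57.9510)
Area = |Σ|/2 = |57.9510|/2 = 28.9755

Area at t=0.24: 28.9755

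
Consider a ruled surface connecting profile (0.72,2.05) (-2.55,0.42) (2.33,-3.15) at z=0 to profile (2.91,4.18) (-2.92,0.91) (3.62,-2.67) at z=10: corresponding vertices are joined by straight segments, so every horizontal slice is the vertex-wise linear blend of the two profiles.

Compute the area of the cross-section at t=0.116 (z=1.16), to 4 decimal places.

Cross-section at t=0.116: each vertex is (1-t)·p0[i] + t·p1[i].
  v1: (1-0.116)·(0.72,2.05) + 0.116·(2.91,4.18) = (0.9740,2.2971)
  v2: (1-0.116)·(-2.55,0.42) + 0.116·(-2.92,0.91) = (-2.5929,0.4768)
  v3: (1-0.116)·(2.33,-3.15) + 0.116·(3.62,-2.67) = (2.4796,-3.0943)
Shoelace sum Σ(x_i·y_{i+1} − x_{i+1}·y_i):
  i=1: 0.9740·0.4768 − -2.5929·2.2971 = +6.4206 (running +6.4206)
  i=2: -2.5929·-3.0943 − 2.4796·0.4768 = +6.8409 (running +13.2615)
  i=3: 2.4796·2.2971 − 0.9740·-3.0943 = +8.7099 (running +21.9715)
Area = |Σ|/2 = |21.9715|/2 = 10.9857

Area at t=0.116: 10.9857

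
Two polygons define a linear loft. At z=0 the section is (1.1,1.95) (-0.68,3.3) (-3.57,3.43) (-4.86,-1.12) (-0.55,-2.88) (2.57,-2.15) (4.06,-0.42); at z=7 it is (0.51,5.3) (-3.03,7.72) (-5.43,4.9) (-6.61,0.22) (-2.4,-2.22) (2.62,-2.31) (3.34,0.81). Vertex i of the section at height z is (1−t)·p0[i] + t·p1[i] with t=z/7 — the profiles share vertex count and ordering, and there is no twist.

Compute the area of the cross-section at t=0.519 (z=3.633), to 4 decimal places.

Cross-section at t=0.519: each vertex is (1-t)·p0[i] + t·p1[i].
  v1: (1-0.519)·(1.1,1.95) + 0.519·(0.51,5.3) = (0.7938,3.6886)
  v2: (1-0.519)·(-0.68,3.3) + 0.519·(-3.03,7.72) = (-1.8997,5.5940)
  v3: (1-0.519)·(-3.57,3.43) + 0.519·(-5.43,4.9) = (-4.5353,4.1929)
  v4: (1-0.519)·(-4.86,-1.12) + 0.519·(-6.61,0.22) = (-5.7683,-0.4245)
  v5: (1-0.519)·(-0.55,-2.88) + 0.519·(-2.4,-2.22) = (-1.5102,-2.5375)
  v6: (1-0.519)·(2.57,-2.15) + 0.519·(2.62,-2.31) = (2.5959,-2.2330)
  v7: (1-0.519)·(4.06,-0.42) + 0.519·(3.34,0.81) = (3.6863,0.2184)
Shoelace sum Σ(x_i·y_{i+1} − x_{i+1}·y_i):
  i=1: 0.7938·5.5940 − -1.8997·3.6886 = +11.4476 (running +11.4476)
  i=2: -1.8997·4.1929 − -4.5353·5.5940 = +17.4055 (running +28.8531)
  i=3: -4.5353·-0.4245 − -5.7683·4.1929 = +26.1113 (running +54.9644)
  i=4: -5.7683·-2.5375 − -1.5102·-0.4245 = +13.9956 (running +68.9600)
  i=5: -1.5102·-2.2330 − 2.5959·-2.5375 = +9.9593 (running +78.9193)
  i=6: 2.5959·0.2184 − 3.6863·-2.2330 = +8.7986 (running +87.7179)
  i=7: 3.6863·3.6886 − 0.7938·0.2184 = +13.4242 (running +101.1421)
Area = |Σ|/2 = |101.1421|/2 = 50.5711

Area at t=0.519: 50.5711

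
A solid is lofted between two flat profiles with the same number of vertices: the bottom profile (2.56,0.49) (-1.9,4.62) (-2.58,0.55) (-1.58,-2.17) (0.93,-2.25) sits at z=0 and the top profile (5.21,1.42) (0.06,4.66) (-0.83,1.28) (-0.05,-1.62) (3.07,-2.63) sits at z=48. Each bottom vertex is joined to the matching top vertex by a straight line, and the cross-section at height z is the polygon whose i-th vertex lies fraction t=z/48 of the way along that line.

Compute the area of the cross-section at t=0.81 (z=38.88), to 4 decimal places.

Area at t=0.81: 25.2723

Cross-section at t=0.81: each vertex is (1-t)·p0[i] + t·p1[i].
  v1: (1-0.81)·(2.56,0.49) + 0.81·(5.21,1.42) = (4.7065,1.2433)
  v2: (1-0.81)·(-1.9,4.62) + 0.81·(0.06,4.66) = (-0.3124,4.6524)
  v3: (1-0.81)·(-2.58,0.55) + 0.81·(-0.83,1.28) = (-1.1625,1.1413)
  v4: (1-0.81)·(-1.58,-2.17) + 0.81·(-0.05,-1.62) = (-0.3407,-1.7245)
  v5: (1-0.81)·(0.93,-2.25) + 0.81·(3.07,-2.63) = (2.6634,-2.5578)
Shoelace sum Σ(x_i·y_{i+1} − x_{i+1}·y_i):
  i=1: 4.7065·4.6524 − -0.3124·1.2433 = +22.2849 (running +22.2849)
  i=2: -0.3124·1.1413 − -1.1625·4.6524 = +5.0519 (running +27.3368)
  i=3: -1.1625·-1.7245 − -0.3407·1.1413 = +2.3936 (running +29.7304)
  i=4: -0.3407·-2.5578 − 2.6634·-1.7245 = +5.4645 (running +35.1948)
  i=5: 2.6634·1.2433 − 4.7065·-2.5578 = +15.3497 (running +50.5445)
Area = |Σ|/2 = |50.5445|/2 = 25.2723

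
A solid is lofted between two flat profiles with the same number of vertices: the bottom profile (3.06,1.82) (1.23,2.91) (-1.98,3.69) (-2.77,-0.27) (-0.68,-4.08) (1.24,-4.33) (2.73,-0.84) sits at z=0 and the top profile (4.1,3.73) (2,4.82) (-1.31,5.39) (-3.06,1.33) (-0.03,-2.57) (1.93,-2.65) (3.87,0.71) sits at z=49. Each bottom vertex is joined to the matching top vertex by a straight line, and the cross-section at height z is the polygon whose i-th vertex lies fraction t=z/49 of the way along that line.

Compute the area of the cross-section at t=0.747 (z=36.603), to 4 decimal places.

Cross-section at t=0.747: each vertex is (1-t)·p0[i] + t·p1[i].
  v1: (1-0.747)·(3.06,1.82) + 0.747·(4.1,3.73) = (3.8369,3.2468)
  v2: (1-0.747)·(1.23,2.91) + 0.747·(2,4.82) = (1.8052,4.3368)
  v3: (1-0.747)·(-1.98,3.69) + 0.747·(-1.31,5.39) = (-1.4795,4.9599)
  v4: (1-0.747)·(-2.77,-0.27) + 0.747·(-3.06,1.33) = (-2.9866,0.9252)
  v5: (1-0.747)·(-0.68,-4.08) + 0.747·(-0.03,-2.57) = (-0.1945,-2.9520)
  v6: (1-0.747)·(1.24,-4.33) + 0.747·(1.93,-2.65) = (1.7554,-3.0750)
  v7: (1-0.747)·(2.73,-0.84) + 0.747·(3.87,0.71) = (3.5816,0.3179)
Shoelace sum Σ(x_i·y_{i+1} − x_{i+1}·y_i):
  i=1: 3.8369·4.3368 − 1.8052·3.2468 = +10.7786 (running +10.7786)
  i=2: 1.8052·4.9599 − -1.4795·4.3368 = +15.3699 (running +26.1485)
  i=3: -1.4795·0.9252 − -2.9866·4.9599 = +13.4445 (running +39.5930)
  i=4: -2.9866·-2.9520 − -0.1945·0.9252 = +8.9965 (running +48.5896)
  i=5: -0.1945·-3.0750 − 1.7554·-2.9520 = +5.7800 (running +54.3696)
  i=6: 1.7554·0.3179 − 3.5816·-3.0750 = +11.5715 (running +65.9410)
  i=7: 3.5816·3.2468 − 3.8369·0.3179 = +10.4090 (running +76.3501)
Area = |Σ|/2 = |76.3501|/2 = 38.1750

Area at t=0.747: 38.1750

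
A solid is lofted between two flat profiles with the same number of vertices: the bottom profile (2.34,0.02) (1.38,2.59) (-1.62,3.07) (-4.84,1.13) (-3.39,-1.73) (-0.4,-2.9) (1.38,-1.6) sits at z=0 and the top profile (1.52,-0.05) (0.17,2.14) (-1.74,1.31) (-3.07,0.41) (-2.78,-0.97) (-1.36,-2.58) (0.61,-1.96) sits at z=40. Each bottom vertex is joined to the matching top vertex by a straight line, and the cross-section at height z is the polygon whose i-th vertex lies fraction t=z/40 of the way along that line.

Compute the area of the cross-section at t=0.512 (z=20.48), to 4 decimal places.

Cross-section at t=0.512: each vertex is (1-t)·p0[i] + t·p1[i].
  v1: (1-0.512)·(2.34,0.02) + 0.512·(1.52,-0.05) = (1.9202,-0.0158)
  v2: (1-0.512)·(1.38,2.59) + 0.512·(0.17,2.14) = (0.7605,2.3596)
  v3: (1-0.512)·(-1.62,3.07) + 0.512·(-1.74,1.31) = (-1.6814,2.1689)
  v4: (1-0.512)·(-4.84,1.13) + 0.512·(-3.07,0.41) = (-3.9338,0.7614)
  v5: (1-0.512)·(-3.39,-1.73) + 0.512·(-2.78,-0.97) = (-3.0777,-1.3409)
  v6: (1-0.512)·(-0.4,-2.9) + 0.512·(-1.36,-2.58) = (-0.8915,-2.7362)
  v7: (1-0.512)·(1.38,-1.6) + 0.512·(0.61,-1.96) = (0.9858,-1.7843)
Shoelace sum Σ(x_i·y_{i+1} − x_{i+1}·y_i):
  i=1: 1.9202·2.3596 − 0.7605·-0.0158 = +4.5429 (running +4.5429)
  i=2: 0.7605·2.1689 − -1.6814·2.3596 = +5.6169 (running +10.1598)
  i=3: -1.6814·0.7614 − -3.9338·2.1689 = +7.2517 (running +17.4114)
  i=4: -3.9338·-1.3409 − -3.0777·0.7614 = +7.6179 (running +25.0294)
  i=5: -3.0777·-2.7362 − -0.8915·-1.3409 = +7.2256 (running +32.2550)
  i=6: -0.8915·-1.7843 − 0.9858·-2.7362 = +4.2880 (running +36.5429)
  i=7: 0.9858·-0.0158 − 1.9202·-1.7843 = +3.4106 (running +39.9535)
Area = |Σ|/2 = |39.9535|/2 = 19.9767

Area at t=0.512: 19.9767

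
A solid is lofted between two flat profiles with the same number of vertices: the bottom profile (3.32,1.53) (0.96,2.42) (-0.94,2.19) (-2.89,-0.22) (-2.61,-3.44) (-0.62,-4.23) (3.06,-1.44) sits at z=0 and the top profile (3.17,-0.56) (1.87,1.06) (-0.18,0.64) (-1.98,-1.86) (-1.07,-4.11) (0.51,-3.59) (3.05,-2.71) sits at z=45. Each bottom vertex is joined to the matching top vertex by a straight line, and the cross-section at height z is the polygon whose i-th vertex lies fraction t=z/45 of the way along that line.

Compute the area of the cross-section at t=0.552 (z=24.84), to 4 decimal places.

Area at t=0.552: 22.6563

Cross-section at t=0.552: each vertex is (1-t)·p0[i] + t·p1[i].
  v1: (1-0.552)·(3.32,1.53) + 0.552·(3.17,-0.56) = (3.2372,0.3763)
  v2: (1-0.552)·(0.96,2.42) + 0.552·(1.87,1.06) = (1.4623,1.6693)
  v3: (1-0.552)·(-0.94,2.19) + 0.552·(-0.18,0.64) = (-0.5205,1.3344)
  v4: (1-0.552)·(-2.89,-0.22) + 0.552·(-1.98,-1.86) = (-2.3877,-1.1253)
  v5: (1-0.552)·(-2.61,-3.44) + 0.552·(-1.07,-4.11) = (-1.7599,-3.8098)
  v6: (1-0.552)·(-0.62,-4.23) + 0.552·(0.51,-3.59) = (0.0038,-3.8767)
  v7: (1-0.552)·(3.06,-1.44) + 0.552·(3.05,-2.71) = (3.0545,-2.1410)
Shoelace sum Σ(x_i·y_{i+1} − x_{i+1}·y_i):
  i=1: 3.2372·1.6693 − 1.4623·0.3763 = +4.8535 (running +4.8535)
  i=2: 1.4623·1.3344 − -0.5205·1.6693 = +2.8201 (running +7.6736)
  i=3: -0.5205·-1.1253 − -2.3877·1.3344 = +3.7718 (running +11.4454)
  i=4: -2.3877·-3.8098 − -1.7599·-1.1253 = +7.1163 (running +18.5617)
  i=5: -1.7599·-3.8767 − 0.0038·-3.8098 = +6.8370 (running +25.3988)
  i=6: 0.0038·-2.1410 − 3.0545·-3.8767 = +11.8333 (running +37.2321)
  i=7: 3.0545·0.3763 − 3.2372·-2.1410 = +8.0804 (running +45.3125)
Area = |Σ|/2 = |45.3125|/2 = 22.6563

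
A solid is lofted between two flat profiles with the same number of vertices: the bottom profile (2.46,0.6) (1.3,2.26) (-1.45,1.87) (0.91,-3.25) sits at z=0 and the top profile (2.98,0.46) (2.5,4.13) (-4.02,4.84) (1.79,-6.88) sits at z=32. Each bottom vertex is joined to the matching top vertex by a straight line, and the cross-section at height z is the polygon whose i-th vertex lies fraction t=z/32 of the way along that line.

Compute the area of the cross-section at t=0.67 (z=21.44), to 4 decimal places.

Area at t=0.67: 28.5079

Cross-section at t=0.67: each vertex is (1-t)·p0[i] + t·p1[i].
  v1: (1-0.67)·(2.46,0.6) + 0.67·(2.98,0.46) = (2.8084,0.5062)
  v2: (1-0.67)·(1.3,2.26) + 0.67·(2.5,4.13) = (2.1040,3.5129)
  v3: (1-0.67)·(-1.45,1.87) + 0.67·(-4.02,4.84) = (-3.1719,3.8599)
  v4: (1-0.67)·(0.91,-3.25) + 0.67·(1.79,-6.88) = (1.4996,-5.6821)
Shoelace sum Σ(x_i·y_{i+1} − x_{i+1}·y_i):
  i=1: 2.8084·3.5129 − 2.1040·0.5062 = +8.8006 (running +8.8006)
  i=2: 2.1040·3.8599 − -3.1719·3.5129 = +19.2638 (running +28.0644)
  i=3: -3.1719·-5.6821 − 1.4996·3.8599 = +12.2347 (running +40.2991)
  i=4: 1.4996·0.5062 − 2.8084·-5.6821 = +16.7167 (running +57.0158)
Area = |Σ|/2 = |57.0158|/2 = 28.5079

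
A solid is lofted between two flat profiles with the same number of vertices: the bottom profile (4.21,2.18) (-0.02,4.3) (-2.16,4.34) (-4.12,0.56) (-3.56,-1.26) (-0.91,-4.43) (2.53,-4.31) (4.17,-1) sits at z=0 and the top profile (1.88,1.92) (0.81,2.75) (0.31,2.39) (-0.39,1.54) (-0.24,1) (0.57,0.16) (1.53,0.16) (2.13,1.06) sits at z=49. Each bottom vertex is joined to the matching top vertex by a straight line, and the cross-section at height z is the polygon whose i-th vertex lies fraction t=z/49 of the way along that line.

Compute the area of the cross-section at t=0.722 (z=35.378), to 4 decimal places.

Cross-section at t=0.722: each vertex is (1-t)·p0[i] + t·p1[i].
  v1: (1-0.722)·(4.21,2.18) + 0.722·(1.88,1.92) = (2.5277,1.9923)
  v2: (1-0.722)·(-0.02,4.3) + 0.722·(0.81,2.75) = (0.5793,3.1809)
  v3: (1-0.722)·(-2.16,4.34) + 0.722·(0.31,2.39) = (-0.3767,2.9321)
  v4: (1-0.722)·(-4.12,0.56) + 0.722·(-0.39,1.54) = (-1.4269,1.2676)
  v5: (1-0.722)·(-3.56,-1.26) + 0.722·(-0.24,1) = (-1.1630,0.3717)
  v6: (1-0.722)·(-0.91,-4.43) + 0.722·(0.57,0.16) = (0.1586,-1.1160)
  v7: (1-0.722)·(2.53,-4.31) + 0.722·(1.53,0.16) = (1.8080,-1.0827)
  v8: (1-0.722)·(4.17,-1) + 0.722·(2.13,1.06) = (2.6971,0.4873)
Shoelace sum Σ(x_i·y_{i+1} − x_{i+1}·y_i):
  i=1: 2.5277·3.1809 − 0.5793·1.9923 = +6.8864 (running +6.8864)
  i=2: 0.5793·2.9321 − -0.3767·3.1809 = +2.8966 (running +9.7830)
  i=3: -0.3767·1.2676 − -1.4269·2.9321 = +3.7065 (running +13.4895)
  i=4: -1.4269·0.3717 − -1.1630·1.2676 = +0.9437 (running +14.4332)
  i=5: -1.1630·-1.1160 − 0.1586·0.3717 = +1.2389 (running +15.6721)
  i=6: 0.1586·-1.0827 − 1.8080·-1.1160 = +1.8461 (running +17.5182)
  i=7: 1.8080·0.4873 − 2.6971·-1.0827 = +3.8011 (running +21.3194)
  i=8: 2.6971·1.9923 − 2.5277·0.4873 = +4.1416 (running +25.4610)
Area = |Σ|/2 = |25.4610|/2 = 12.7305

Area at t=0.722: 12.7305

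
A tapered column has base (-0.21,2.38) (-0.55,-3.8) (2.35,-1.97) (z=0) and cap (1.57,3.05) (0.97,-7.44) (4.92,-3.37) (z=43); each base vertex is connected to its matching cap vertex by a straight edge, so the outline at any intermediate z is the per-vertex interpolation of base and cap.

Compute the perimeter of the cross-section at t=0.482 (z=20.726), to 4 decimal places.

Cross-section at t=0.482: each vertex is (1-t)·p0[i] + t·p1[i].
  v1: (1-0.482)·(-0.21,2.38) + 0.482·(1.57,3.05) = (0.6480,2.7029)
  v2: (1-0.482)·(-0.55,-3.8) + 0.482·(0.97,-7.44) = (0.1826,-5.5545)
  v3: (1-0.482)·(2.35,-1.97) + 0.482·(4.92,-3.37) = (3.5887,-2.6448)
Perimeter = Σ |v_{i+1} − v_i|:
  edge 1→2: √(-0.4653² + -8.2574²) = 8.2705 (running 8.2705)
  edge 2→3: √(3.4061² + 2.9097²) = 4.4797 (running 12.7502)
  edge 3→1: √(-2.9408² + 5.3477²) = 6.1030 (running 18.8532)
Perimeter = 18.8532

Perimeter at t=0.482: 18.8532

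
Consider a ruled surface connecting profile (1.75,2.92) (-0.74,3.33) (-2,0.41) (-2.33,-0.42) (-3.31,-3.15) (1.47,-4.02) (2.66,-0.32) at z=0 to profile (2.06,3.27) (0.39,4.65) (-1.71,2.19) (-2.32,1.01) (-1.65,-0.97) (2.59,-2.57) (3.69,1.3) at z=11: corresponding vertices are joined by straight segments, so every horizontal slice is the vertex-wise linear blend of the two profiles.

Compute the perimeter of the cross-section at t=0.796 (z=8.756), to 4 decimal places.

Perimeter at t=0.796: 20.0410

Cross-section at t=0.796: each vertex is (1-t)·p0[i] + t·p1[i].
  v1: (1-0.796)·(1.75,2.92) + 0.796·(2.06,3.27) = (1.9968,3.1986)
  v2: (1-0.796)·(-0.74,3.33) + 0.796·(0.39,4.65) = (0.1595,4.3807)
  v3: (1-0.796)·(-2,0.41) + 0.796·(-1.71,2.19) = (-1.7692,1.8269)
  v4: (1-0.796)·(-2.33,-0.42) + 0.796·(-2.32,1.01) = (-2.3220,0.7183)
  v5: (1-0.796)·(-3.31,-3.15) + 0.796·(-1.65,-0.97) = (-1.9886,-1.4147)
  v6: (1-0.796)·(1.47,-4.02) + 0.796·(2.59,-2.57) = (2.3615,-2.8658)
  v7: (1-0.796)·(2.66,-0.32) + 0.796·(3.69,1.3) = (3.4799,0.9695)
Perimeter = Σ |v_{i+1} − v_i|:
  edge 1→2: √(-1.8373² + 1.1821²) = 2.1847 (running 2.1847)
  edge 2→3: √(-1.9286² + -2.5538²) = 3.2003 (running 5.3850)
  edge 3→4: √(-0.5529² + -1.1086²) = 1.2388 (running 6.6238)
  edge 4→5: √(0.3334² + -2.1330²) = 2.1589 (running 8.7827)
  edge 5→6: √(4.3502² + -1.4511²) = 4.5858 (running 13.3685)
  edge 6→7: √(1.1184² + 3.8353²) = 3.9950 (running 17.3636)
  edge 7→1: √(-1.4831² + 2.2291²) = 2.6774 (running 20.0410)
Perimeter = 20.0410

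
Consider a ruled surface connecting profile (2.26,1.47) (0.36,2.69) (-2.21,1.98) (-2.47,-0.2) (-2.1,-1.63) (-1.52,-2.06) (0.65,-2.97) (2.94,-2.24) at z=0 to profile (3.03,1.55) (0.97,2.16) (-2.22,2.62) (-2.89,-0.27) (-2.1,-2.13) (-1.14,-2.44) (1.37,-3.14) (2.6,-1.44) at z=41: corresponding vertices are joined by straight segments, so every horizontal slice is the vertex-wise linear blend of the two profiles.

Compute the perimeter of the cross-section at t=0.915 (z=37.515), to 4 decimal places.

Cross-section at t=0.915: each vertex is (1-t)·p0[i] + t·p1[i].
  v1: (1-0.915)·(2.26,1.47) + 0.915·(3.03,1.55) = (2.9646,1.5432)
  v2: (1-0.915)·(0.36,2.69) + 0.915·(0.97,2.16) = (0.9182,2.2050)
  v3: (1-0.915)·(-2.21,1.98) + 0.915·(-2.22,2.62) = (-2.2192,2.5656)
  v4: (1-0.915)·(-2.47,-0.2) + 0.915·(-2.89,-0.27) = (-2.8543,-0.2641)
  v5: (1-0.915)·(-2.1,-1.63) + 0.915·(-2.1,-2.13) = (-2.1000,-2.0875)
  v6: (1-0.915)·(-1.52,-2.06) + 0.915·(-1.14,-2.44) = (-1.1723,-2.4077)
  v7: (1-0.915)·(0.65,-2.97) + 0.915·(1.37,-3.14) = (1.3088,-3.1256)
  v8: (1-0.915)·(2.94,-2.24) + 0.915·(2.6,-1.44) = (2.6289,-1.5080)
Perimeter = Σ |v_{i+1} − v_i|:
  edge 1→2: √(-2.0464² + 0.6619²) = 2.1508 (running 2.1508)
  edge 2→3: √(-3.1373² + 0.3605²) = 3.1579 (running 5.3087)
  edge 3→4: √(-0.6351² + -2.8296²) = 2.9001 (running 8.2088)
  edge 4→5: √(0.7543² + -1.8234²) = 1.9733 (running 10.1821)
  edge 5→6: √(0.9277² + -0.3202²) = 0.9814 (running 11.1635)
  edge 6→7: √(2.4811² + -0.7179²) = 2.5829 (running 13.7463)
  edge 7→8: √(1.3201² + 1.6176²) = 2.0879 (running 15.8342)
  edge 8→1: √(0.3357² + 3.0512²) = 3.0696 (running 18.9038)
Perimeter = 18.9038

Perimeter at t=0.915: 18.9038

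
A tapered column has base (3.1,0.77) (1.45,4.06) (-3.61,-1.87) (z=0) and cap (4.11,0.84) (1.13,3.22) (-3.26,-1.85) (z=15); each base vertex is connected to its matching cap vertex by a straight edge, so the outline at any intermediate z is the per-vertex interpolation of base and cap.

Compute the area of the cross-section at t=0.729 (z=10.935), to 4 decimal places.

Cross-section at t=0.729: each vertex is (1-t)·p0[i] + t·p1[i].
  v1: (1-0.729)·(3.1,0.77) + 0.729·(4.11,0.84) = (3.8363,0.8210)
  v2: (1-0.729)·(1.45,4.06) + 0.729·(1.13,3.22) = (1.2167,3.4476)
  v3: (1-0.729)·(-3.61,-1.87) + 0.729·(-3.26,-1.85) = (-3.3548,-1.8554)
Shoelace sum Σ(x_i·y_{i+1} − x_{i+1}·y_i):
  i=1: 3.8363·3.4476 − 1.2167·0.8210 = +12.2272 (running +12.2272)
  i=2: 1.2167·-1.8554 − -3.3548·3.4476 = +9.3088 (running +21.5360)
  i=3: -3.3548·0.8210 − 3.8363·-1.8554 = +4.3635 (running +25.8995)
Area = |Σ|/2 = |25.8995|/2 = 12.9497

Area at t=0.729: 12.9497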